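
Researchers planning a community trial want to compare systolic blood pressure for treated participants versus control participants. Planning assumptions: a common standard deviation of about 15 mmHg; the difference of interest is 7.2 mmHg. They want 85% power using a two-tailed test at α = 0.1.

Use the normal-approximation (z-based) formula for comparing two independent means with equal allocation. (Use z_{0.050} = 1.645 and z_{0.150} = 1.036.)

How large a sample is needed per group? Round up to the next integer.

n = 63 per group

n = (z_{α/2} + z_β)² · (σ₁² + σ₂²) / δ²
  = (1.645 + 1.036)² · (2·15² = 450) / 7.2²
  = 7.1878 · 450 / 51.84
  = 62.39
Round up → n = 63 per group.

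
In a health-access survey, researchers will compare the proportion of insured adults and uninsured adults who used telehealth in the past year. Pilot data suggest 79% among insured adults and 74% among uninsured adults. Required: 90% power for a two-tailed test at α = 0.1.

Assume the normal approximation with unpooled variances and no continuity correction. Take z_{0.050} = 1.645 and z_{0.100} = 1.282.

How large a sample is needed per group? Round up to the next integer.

n = (z_{α/2} + z_β)² · [p₁(1−p₁) + p₂(1−p₂)] / (p₁ − p₂)²
  = (1.645 + 1.282)² · (0.79·0.21 + 0.74·0.26) / (0.05)²
  = (2.927)² · (0.1659 + 0.1924) / 0.0025
  = 8.5673 · 0.3583 / 0.0025
  = 1227.87
Round up → n = 1228 per group.

n = 1228 per group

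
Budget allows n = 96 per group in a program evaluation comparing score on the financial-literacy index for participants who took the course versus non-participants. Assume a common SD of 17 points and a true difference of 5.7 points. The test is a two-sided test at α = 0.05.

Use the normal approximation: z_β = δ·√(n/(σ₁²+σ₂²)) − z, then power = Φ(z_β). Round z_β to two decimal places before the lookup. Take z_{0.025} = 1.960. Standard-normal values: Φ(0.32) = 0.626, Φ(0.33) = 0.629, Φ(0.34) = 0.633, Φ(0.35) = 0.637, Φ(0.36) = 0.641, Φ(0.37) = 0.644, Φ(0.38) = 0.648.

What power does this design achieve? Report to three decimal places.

Power ≈ 0.641

z_β = δ·√(n/(σ₁²+σ₂²)) − z_{α/2}
    = 5.7 · √(96/578) − 1.960
    = 5.7 · 0.40754 − 1.960
    = 2.3230 − 1.960 = 0.3630 → 0.36
Power = Φ(0.36) = 0.641.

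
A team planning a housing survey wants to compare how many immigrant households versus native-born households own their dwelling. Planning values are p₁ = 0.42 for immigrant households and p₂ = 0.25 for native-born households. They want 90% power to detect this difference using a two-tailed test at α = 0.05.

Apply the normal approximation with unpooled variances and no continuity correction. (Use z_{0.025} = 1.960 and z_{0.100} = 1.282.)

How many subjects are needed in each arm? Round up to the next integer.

n = (z_{α/2} + z_β)² · [p₁(1−p₁) + p₂(1−p₂)] / (p₁ − p₂)²
  = (1.960 + 1.282)² · (0.42·0.58 + 0.25·0.75) / (0.17)²
  = (3.242)² · (0.2436 + 0.1875) / 0.0289
  = 10.5106 · 0.4311 / 0.0289
  = 156.79
Round up → n = 157 per group.

n = 157 per group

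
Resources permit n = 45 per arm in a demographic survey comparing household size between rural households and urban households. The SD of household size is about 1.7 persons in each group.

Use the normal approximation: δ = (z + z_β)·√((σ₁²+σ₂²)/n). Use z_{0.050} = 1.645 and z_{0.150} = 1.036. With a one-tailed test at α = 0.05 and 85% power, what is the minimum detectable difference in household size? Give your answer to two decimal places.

Minimum detectable difference ≈ 0.96 persons

δ = (z_α + z_β) · √((σ₁²+σ₂²)/n)
  = (1.645 + 1.036) · √(5.78/45)
  = 2.681 · √0.12844
  = 2.681 · 0.3584
  = 0.9608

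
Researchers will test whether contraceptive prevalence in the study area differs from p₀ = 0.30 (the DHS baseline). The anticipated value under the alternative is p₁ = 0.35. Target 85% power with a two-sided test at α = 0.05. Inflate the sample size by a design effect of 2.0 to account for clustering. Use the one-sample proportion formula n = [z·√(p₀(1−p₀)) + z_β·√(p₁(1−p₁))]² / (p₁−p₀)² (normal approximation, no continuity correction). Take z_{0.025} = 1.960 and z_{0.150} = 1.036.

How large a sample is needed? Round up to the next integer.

n = [z_{α/2}·√(p₀q₀) + z_β·√(p₁q₁)]² / (p₁ − p₀)²
  = [1.960·√(0.30·0.70) + 1.036·√(0.35·0.65)]² / (0.05)²
  = [1.960·0.4583 + 1.036·0.4770]² / 0.0025
  = [1.3923]² / 0.0025
  = 775.43
Design effect: 2.0 × 775.43 = 1550.86.
Round up → n = 1551.

n = 1551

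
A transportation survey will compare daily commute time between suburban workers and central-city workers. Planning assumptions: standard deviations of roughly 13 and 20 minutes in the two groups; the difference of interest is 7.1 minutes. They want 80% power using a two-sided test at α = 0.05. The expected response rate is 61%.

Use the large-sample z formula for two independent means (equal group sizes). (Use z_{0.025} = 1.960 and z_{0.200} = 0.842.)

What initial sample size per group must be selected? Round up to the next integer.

n = (z_{α/2} + z_β)² · (σ₁² + σ₂²) / δ²
  = (1.960 + 0.842)² · (13² + 20² = 569) / 7.1²
  = 7.8512 · 569 / 50.41
  = 88.62
Adjust for 61% response: 88.62 / 0.61 = 145.28.
Round up → n = 146 per group.

n = 146 per group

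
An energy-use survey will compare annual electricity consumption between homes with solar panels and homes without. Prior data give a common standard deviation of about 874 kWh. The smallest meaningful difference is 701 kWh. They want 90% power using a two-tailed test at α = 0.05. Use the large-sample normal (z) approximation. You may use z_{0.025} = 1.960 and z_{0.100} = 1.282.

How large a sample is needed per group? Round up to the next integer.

n = 33 per group

n = (z_{α/2} + z_β)² · (σ₁² + σ₂²) / δ²
  = (1.960 + 1.282)² · (2·874² = 1527752) / 701²
  = 10.5106 · 1527752 / 491401
  = 32.68
Round up → n = 33 per group.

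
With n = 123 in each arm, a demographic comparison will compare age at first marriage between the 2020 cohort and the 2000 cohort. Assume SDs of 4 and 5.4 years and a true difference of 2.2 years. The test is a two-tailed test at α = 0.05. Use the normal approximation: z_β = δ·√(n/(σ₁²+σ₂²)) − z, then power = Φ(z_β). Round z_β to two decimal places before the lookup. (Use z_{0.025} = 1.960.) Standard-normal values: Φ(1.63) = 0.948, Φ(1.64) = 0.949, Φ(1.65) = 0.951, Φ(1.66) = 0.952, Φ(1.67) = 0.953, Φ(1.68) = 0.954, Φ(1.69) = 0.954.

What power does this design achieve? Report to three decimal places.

z_β = δ·√(n/(σ₁²+σ₂²)) − z_{α/2}
    = 2.2 · √(123/45.16) − 1.960
    = 2.2 · 1.65035 − 1.960
    = 3.6308 − 1.960 = 1.6708 → 1.67
Power = Φ(1.67) = 0.953.

Power ≈ 0.953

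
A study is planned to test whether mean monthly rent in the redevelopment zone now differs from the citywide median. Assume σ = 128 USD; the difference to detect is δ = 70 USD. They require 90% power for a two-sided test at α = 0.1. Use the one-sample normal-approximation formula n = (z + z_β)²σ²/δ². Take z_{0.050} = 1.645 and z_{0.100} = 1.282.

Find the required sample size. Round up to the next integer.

n = 29

n = (z_{α/2} + z_β)² · σ² / δ²
  = (1.645 + 1.282)² · 128² / 70²
  = 8.5673 · 16384 / 4900
  = 28.65
Round up → n = 29.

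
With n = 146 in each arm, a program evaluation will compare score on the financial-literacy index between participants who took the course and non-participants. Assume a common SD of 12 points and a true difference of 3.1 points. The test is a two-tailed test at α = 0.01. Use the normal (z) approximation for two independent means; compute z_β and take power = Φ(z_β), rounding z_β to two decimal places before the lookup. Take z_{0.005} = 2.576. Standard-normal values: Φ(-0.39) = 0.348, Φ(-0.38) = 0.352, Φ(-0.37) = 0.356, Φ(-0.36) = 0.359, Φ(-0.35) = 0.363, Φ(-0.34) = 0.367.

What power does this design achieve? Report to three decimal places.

Power ≈ 0.356

z_β = δ·√(n/(σ₁²+σ₂²)) − z_{α/2}
    = 3.1 · √(146/288) − 2.576
    = 3.1 · 0.71200 − 2.576
    = 2.2072 − 2.576 = -0.3688 → -0.37
Power = Φ(-0.37) = 0.356.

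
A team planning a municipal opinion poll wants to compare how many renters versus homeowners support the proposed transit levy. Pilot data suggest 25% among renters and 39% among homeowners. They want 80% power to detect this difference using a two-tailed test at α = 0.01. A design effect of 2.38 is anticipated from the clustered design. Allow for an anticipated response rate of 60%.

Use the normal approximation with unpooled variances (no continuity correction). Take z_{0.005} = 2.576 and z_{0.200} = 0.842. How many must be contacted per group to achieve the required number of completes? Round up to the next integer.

n = 1006 per group

n = (z_{α/2} + z_β)² · [p₁(1−p₁) + p₂(1−p₂)] / (p₁ − p₂)²
  = (2.576 + 0.842)² · (0.25·0.75 + 0.39·0.61) / (-0.14)²
  = (3.418)² · (0.1875 + 0.2379) / 0.0196
  = 11.6827 · 0.4254 / 0.0196
  = 253.56
Design effect: 2.38 × 253.56 = 603.48.
Adjust for 60% response: 603.48 / 0.60 = 1005.80.
Round up → n = 1006 per group.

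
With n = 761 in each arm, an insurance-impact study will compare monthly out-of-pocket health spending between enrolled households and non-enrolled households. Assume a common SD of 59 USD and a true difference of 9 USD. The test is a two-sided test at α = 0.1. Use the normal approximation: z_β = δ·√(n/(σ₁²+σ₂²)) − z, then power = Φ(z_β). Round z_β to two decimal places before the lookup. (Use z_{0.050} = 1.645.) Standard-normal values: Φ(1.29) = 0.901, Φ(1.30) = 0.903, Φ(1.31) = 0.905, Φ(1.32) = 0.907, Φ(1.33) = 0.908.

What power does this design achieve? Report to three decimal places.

Power ≈ 0.908

z_β = δ·√(n/(σ₁²+σ₂²)) − z_{α/2}
    = 9 · √(761/6962) − 1.645
    = 9 · 0.33062 − 1.645
    = 2.9756 − 1.645 = 1.3306 → 1.33
Power = Φ(1.33) = 0.908.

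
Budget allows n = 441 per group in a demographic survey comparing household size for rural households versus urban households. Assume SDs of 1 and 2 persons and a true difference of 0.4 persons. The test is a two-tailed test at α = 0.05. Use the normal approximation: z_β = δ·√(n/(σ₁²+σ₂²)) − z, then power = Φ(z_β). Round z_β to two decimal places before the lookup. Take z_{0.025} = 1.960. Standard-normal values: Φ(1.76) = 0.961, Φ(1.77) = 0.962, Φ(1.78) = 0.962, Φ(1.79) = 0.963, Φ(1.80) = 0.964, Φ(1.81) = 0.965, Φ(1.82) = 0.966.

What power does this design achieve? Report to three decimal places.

z_β = δ·√(n/(σ₁²+σ₂²)) − z_{α/2}
    = 0.4 · √(441/5) − 1.960
    = 0.4 · 9.39149 − 1.960
    = 3.7566 − 1.960 = 1.7966 → 1.80
Power = Φ(1.80) = 0.964.

Power ≈ 0.964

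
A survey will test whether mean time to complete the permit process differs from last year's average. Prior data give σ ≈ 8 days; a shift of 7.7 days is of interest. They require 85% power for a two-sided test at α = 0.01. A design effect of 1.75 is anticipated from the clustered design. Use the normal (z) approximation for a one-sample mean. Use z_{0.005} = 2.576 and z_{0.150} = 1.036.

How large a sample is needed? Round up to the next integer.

n = (z_{α/2} + z_β)² · σ² / δ²
  = (2.576 + 1.036)² · 8² / 7.7²
  = 13.0465 · 64 / 59.29
  = 14.08
Design effect: 1.75 × 14.08 = 24.65.
Round up → n = 25.

n = 25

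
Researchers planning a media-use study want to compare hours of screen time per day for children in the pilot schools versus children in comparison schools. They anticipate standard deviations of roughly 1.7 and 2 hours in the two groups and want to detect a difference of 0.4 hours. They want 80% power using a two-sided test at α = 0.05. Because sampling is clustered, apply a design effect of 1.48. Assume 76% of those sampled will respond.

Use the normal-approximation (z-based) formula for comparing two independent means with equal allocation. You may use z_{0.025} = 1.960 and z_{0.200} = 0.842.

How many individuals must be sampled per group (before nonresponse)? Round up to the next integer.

n = (z_{α/2} + z_β)² · (σ₁² + σ₂²) / δ²
  = (1.960 + 0.842)² · (1.7² + 2² = 6.89) / 0.4²
  = 7.8512 · 6.89 / 0.16
  = 338.09
Design effect: 1.48 × 338.09 = 500.38.
Adjust for 76% response: 500.38 / 0.76 = 658.39.
Round up → n = 659 per group.

n = 659 per group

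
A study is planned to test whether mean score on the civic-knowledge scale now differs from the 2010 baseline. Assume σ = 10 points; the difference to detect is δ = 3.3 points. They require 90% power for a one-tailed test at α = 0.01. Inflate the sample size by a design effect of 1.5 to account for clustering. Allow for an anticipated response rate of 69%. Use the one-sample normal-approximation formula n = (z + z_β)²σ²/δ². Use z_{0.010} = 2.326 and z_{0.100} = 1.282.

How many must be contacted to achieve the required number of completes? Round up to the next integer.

n = (z_α + z_β)² · σ² / δ²
  = (2.326 + 1.282)² · 10² / 3.3²
  = 13.0177 · 100 / 10.89
  = 119.54
Design effect: 1.5 × 119.54 = 179.31.
Adjust for 69% response: 179.31 / 0.69 = 259.86.
Round up → n = 260.

n = 260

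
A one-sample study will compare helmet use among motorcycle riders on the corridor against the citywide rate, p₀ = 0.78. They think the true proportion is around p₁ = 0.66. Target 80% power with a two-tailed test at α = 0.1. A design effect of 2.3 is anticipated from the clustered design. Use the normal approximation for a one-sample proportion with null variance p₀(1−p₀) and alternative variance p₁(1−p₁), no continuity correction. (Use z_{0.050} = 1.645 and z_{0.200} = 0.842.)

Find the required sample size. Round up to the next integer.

n = 187

n = [z_{α/2}·√(p₀q₀) + z_β·√(p₁q₁)]² / (p₁ − p₀)²
  = [1.645·√(0.78·0.22) + 0.842·√(0.66·0.34)]² / (-0.12)²
  = [1.645·0.4142 + 0.842·0.4737]² / 0.0144
  = [1.0803]² / 0.0144
  = 81.04
Design effect: 2.3 × 81.04 = 186.40.
Round up → n = 187.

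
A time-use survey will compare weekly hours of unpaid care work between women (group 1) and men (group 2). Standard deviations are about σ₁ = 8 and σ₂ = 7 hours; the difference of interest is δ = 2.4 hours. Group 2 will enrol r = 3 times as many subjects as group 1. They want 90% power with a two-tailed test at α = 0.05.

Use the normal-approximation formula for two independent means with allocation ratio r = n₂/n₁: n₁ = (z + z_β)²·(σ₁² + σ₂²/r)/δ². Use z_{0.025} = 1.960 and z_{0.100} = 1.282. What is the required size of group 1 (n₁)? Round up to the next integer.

n₁ = 147

n₁ = (z_{α/2} + z_β)² · (σ₁² + σ₂²/r) / δ²
   = (1.960 + 1.282)² · (8² + 7²/3) / 2.4²
   = 10.5106 · (64 + 16.3333) / 5.76
   = 10.5106 · 80.3333 / 5.76
   = 146.59
Round up → n₁ = 147; n₂ = r·n₁ = 3 × 147 = 441.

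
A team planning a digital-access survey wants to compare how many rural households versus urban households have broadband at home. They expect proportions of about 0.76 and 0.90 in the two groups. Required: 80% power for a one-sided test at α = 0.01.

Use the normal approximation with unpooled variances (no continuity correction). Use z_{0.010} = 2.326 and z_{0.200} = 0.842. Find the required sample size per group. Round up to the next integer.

n = 140 per group

n = (z_α + z_β)² · [p₁(1−p₁) + p₂(1−p₂)] / (p₁ − p₂)²
  = (2.326 + 0.842)² · (0.76·0.24 + 0.90·0.10) / (-0.14)²
  = (3.168)² · (0.1824 + 0.0900) / 0.0196
  = 10.0362 · 0.2724 / 0.0196
  = 139.48
Round up → n = 140 per group.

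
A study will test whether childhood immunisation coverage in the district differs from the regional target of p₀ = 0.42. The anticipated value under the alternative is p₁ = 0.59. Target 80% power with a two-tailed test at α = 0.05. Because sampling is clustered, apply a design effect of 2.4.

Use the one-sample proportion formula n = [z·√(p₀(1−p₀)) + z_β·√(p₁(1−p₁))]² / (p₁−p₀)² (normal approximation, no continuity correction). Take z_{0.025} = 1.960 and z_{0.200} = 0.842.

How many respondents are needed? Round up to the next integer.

n = [z_{α/2}·√(p₀q₀) + z_β·√(p₁q₁)]² / (p₁ − p₀)²
  = [1.960·√(0.42·0.58) + 0.842·√(0.59·0.41)]² / (0.17)²
  = [1.960·0.4936 + 0.842·0.4918]² / 0.0289
  = [1.3815]² / 0.0289
  = 66.04
Design effect: 2.4 × 66.04 = 158.49.
Round up → n = 159.

n = 159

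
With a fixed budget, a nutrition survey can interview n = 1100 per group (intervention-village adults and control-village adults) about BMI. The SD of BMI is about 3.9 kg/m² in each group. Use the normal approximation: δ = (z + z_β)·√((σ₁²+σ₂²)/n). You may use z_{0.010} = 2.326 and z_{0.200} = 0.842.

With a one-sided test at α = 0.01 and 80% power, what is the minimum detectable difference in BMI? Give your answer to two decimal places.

δ = (z_α + z_β) · √((σ₁²+σ₂²)/n)
  = (2.326 + 0.842) · √(30.42/1100)
  = 3.168 · √0.02765
  = 3.168 · 0.1663
  = 0.5268

Minimum detectable difference ≈ 0.53 kg/m²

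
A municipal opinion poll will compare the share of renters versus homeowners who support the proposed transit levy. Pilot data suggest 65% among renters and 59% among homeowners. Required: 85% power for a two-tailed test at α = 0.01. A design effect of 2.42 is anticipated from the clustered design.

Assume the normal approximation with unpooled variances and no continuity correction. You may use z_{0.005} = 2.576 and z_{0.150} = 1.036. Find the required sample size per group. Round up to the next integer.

n = 4117 per group

n = (z_{α/2} + z_β)² · [p₁(1−p₁) + p₂(1−p₂)] / (p₁ − p₂)²
  = (2.576 + 1.036)² · (0.65·0.35 + 0.59·0.41) / (0.06)²
  = (3.612)² · (0.2275 + 0.2419) / 0.0036
  = 13.0465 · 0.4694 / 0.0036
  = 1701.12
Design effect: 2.42 × 1701.12 = 4116.72.
Round up → n = 4117 per group.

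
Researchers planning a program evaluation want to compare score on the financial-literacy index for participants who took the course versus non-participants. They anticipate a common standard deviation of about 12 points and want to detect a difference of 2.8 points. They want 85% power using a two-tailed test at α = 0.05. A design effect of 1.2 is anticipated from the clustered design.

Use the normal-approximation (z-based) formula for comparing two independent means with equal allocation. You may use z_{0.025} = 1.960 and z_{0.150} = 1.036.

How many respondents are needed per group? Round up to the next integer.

n = (z_{α/2} + z_β)² · (σ₁² + σ₂²) / δ²
  = (1.960 + 1.036)² · (2·12² = 288) / 2.8²
  = 8.9760 · 288 / 7.84
  = 329.73
Design effect: 1.2 × 329.73 = 395.68.
Round up → n = 396 per group.

n = 396 per group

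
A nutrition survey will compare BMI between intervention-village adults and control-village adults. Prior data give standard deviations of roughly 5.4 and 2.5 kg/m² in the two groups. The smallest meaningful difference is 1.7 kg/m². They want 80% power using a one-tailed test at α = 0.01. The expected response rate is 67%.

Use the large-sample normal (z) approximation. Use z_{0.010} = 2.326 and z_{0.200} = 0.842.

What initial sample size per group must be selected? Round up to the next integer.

n = 184 per group

n = (z_α + z_β)² · (σ₁² + σ₂²) / δ²
  = (2.326 + 0.842)² · (5.4² + 2.5² = 35.41) / 1.7²
  = 10.0362 · 35.41 / 2.89
  = 122.97
Adjust for 67% response: 122.97 / 0.67 = 183.54.
Round up → n = 184 per group.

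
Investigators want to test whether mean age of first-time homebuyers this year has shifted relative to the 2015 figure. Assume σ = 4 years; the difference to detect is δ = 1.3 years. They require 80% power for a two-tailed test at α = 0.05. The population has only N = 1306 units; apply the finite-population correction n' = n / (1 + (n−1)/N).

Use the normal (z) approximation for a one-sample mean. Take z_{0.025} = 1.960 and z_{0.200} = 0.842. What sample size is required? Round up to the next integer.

n = 71

n = (z_{α/2} + z_β)² · σ² / δ²
  = (1.960 + 0.842)² · 4² / 1.3²
  = 7.8512 · 16 / 1.69
  = 74.33
Finite-population correction (N = 1306): 74.33 / (1 + (74.33 − 1)/1306) = 70.38.
Round up → n = 71.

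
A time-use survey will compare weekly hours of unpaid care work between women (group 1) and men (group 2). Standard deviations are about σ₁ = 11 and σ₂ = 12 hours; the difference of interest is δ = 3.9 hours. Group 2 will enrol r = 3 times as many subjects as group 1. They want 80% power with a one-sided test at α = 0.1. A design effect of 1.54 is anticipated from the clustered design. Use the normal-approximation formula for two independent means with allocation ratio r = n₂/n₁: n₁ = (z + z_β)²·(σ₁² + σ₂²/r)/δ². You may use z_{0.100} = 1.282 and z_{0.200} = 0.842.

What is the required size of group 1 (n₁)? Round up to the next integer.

n₁ = (z_α + z_β)² · (σ₁² + σ₂²/r) / δ²
   = (1.282 + 0.842)² · (11² + 12²/3) / 3.9²
   = 4.5114 · (121 + 48) / 15.21
   = 4.5114 · 169 / 15.21
   = 50.13
Design effect: 1.54 × 50.13 = 77.19.
Round up → n₁ = 78; n₂ = r·n₁ = 3 × 78 = 234.

n₁ = 78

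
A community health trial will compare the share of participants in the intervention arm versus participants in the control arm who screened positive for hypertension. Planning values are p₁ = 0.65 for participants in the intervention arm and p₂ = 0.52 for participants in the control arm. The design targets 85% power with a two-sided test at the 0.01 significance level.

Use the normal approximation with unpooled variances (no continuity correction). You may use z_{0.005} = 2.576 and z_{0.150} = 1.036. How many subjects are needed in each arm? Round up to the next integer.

n = 369 per group

n = (z_{α/2} + z_β)² · [p₁(1−p₁) + p₂(1−p₂)] / (p₁ − p₂)²
  = (2.576 + 1.036)² · (0.65·0.35 + 0.52·0.48) / (0.13)²
  = (3.612)² · (0.2275 + 0.2496) / 0.0169
  = 13.0465 · 0.4771 / 0.0169
  = 368.31
Round up → n = 369 per group.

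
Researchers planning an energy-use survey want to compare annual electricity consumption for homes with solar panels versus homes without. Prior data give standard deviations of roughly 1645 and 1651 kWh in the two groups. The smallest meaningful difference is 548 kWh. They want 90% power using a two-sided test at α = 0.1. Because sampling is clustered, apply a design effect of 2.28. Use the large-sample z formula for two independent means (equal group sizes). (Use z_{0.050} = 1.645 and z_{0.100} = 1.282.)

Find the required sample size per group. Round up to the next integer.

n = 354 per group

n = (z_{α/2} + z_β)² · (σ₁² + σ₂²) / δ²
  = (1.645 + 1.282)² · (1645² + 1651² = 5431826) / 548²
  = 8.5673 · 5431826 / 300304
  = 154.96
Design effect: 2.28 × 154.96 = 353.32.
Round up → n = 354 per group.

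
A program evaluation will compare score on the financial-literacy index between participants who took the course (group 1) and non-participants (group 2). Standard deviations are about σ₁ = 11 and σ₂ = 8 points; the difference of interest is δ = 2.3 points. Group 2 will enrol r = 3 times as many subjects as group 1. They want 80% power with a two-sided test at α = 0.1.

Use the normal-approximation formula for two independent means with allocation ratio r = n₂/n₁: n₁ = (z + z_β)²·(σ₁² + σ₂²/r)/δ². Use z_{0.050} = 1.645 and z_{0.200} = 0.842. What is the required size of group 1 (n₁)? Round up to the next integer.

n₁ = 167

n₁ = (z_{α/2} + z_β)² · (σ₁² + σ₂²/r) / δ²
   = (1.645 + 0.842)² · (11² + 8²/3) / 2.3²
   = 6.1852 · (121 + 21.3333) / 5.29
   = 6.1852 · 142.3333 / 5.29
   = 166.42
Round up → n₁ = 167; n₂ = r·n₁ = 3 × 167 = 501.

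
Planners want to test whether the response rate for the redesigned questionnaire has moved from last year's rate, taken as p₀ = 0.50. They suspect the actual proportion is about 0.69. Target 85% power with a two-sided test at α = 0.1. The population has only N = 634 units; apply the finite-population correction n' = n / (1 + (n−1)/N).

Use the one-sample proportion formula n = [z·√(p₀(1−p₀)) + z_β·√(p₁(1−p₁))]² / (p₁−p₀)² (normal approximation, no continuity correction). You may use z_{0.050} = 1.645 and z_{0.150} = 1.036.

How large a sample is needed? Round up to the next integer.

n = [z_{α/2}·√(p₀q₀) + z_β·√(p₁q₁)]² / (p₁ − p₀)²
  = [1.645·√(0.50·0.50) + 1.036·√(0.69·0.31)]² / (0.19)²
  = [1.645·0.5000 + 1.036·0.4625]² / 0.0361
  = [1.3016]² / 0.0361
  = 46.93
Finite-population correction (N = 634): 46.93 / (1 + (46.93 − 1)/634) = 43.76.
Round up → n = 44.

n = 44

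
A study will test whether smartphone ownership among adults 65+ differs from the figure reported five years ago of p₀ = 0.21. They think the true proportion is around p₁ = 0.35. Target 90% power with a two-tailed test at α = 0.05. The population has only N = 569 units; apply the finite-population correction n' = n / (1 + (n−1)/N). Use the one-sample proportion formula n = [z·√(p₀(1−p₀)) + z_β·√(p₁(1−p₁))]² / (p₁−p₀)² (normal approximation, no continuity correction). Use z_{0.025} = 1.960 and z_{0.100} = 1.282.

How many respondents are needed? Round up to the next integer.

n = 87

n = [z_{α/2}·√(p₀q₀) + z_β·√(p₁q₁)]² / (p₁ − p₀)²
  = [1.960·√(0.21·0.79) + 1.282·√(0.35·0.65)]² / (0.14)²
  = [1.960·0.4073 + 1.282·0.4770]² / 0.0196
  = [1.4098]² / 0.0196
  = 101.40
Finite-population correction (N = 569): 101.40 / (1 + (101.40 − 1)/569) = 86.19.
Round up → n = 87.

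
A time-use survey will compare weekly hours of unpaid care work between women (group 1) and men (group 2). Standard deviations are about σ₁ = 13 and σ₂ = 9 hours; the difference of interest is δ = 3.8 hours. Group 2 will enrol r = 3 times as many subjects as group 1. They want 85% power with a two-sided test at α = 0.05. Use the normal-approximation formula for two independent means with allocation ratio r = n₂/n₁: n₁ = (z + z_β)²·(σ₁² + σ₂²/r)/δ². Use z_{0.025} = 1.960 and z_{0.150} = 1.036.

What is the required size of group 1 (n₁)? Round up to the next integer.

n₁ = 122

n₁ = (z_{α/2} + z_β)² · (σ₁² + σ₂²/r) / δ²
   = (1.960 + 1.036)² · (13² + 9²/3) / 3.8²
   = 8.9760 · (169 + 27) / 14.44
   = 8.9760 · 196 / 14.44
   = 121.84
Round up → n₁ = 122; n₂ = r·n₁ = 3 × 122 = 366.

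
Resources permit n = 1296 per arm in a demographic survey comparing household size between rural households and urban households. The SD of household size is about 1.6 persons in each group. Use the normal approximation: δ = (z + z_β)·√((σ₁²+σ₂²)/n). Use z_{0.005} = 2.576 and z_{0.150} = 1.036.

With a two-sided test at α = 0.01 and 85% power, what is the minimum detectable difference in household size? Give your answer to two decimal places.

Minimum detectable difference ≈ 0.23 persons

δ = (z_{α/2} + z_β) · √((σ₁²+σ₂²)/n)
  = (2.576 + 1.036) · √(5.12/1296)
  = 3.612 · √0.00395
  = 3.612 · 0.0629
  = 0.2270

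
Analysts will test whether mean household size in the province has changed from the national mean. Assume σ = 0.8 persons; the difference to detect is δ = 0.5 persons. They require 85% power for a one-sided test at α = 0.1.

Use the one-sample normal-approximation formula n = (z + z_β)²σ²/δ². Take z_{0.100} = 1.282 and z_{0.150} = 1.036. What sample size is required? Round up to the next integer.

n = 14

n = (z_α + z_β)² · σ² / δ²
  = (1.282 + 1.036)² · 0.8² / 0.5²
  = 5.3731 · 0.64 / 0.25
  = 13.76
Round up → n = 14.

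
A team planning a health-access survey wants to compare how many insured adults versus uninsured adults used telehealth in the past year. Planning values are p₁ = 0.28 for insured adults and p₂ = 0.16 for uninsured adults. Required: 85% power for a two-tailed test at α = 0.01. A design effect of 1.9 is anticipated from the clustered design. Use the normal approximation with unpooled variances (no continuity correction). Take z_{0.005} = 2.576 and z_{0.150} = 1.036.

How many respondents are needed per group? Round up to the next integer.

n = (z_{α/2} + z_β)² · [p₁(1−p₁) + p₂(1−p₂)] / (p₁ − p₂)²
  = (2.576 + 1.036)² · (0.28·0.72 + 0.16·0.84) / (0.12)²
  = (3.612)² · (0.2016 + 0.1344) / 0.0144
  = 13.0465 · 0.3360 / 0.0144
  = 304.42
Design effect: 1.9 × 304.42 = 578.40.
Round up → n = 579 per group.

n = 579 per group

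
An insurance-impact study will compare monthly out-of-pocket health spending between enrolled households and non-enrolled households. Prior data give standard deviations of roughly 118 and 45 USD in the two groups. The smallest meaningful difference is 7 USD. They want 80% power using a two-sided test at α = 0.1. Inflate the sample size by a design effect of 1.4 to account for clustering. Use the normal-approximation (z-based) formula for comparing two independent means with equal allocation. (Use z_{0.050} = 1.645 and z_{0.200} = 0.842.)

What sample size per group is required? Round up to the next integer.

n = 2819 per group

n = (z_{α/2} + z_β)² · (σ₁² + σ₂²) / δ²
  = (1.645 + 0.842)² · (118² + 45² = 15949) / 7²
  = 6.1852 · 15949 / 49
  = 2013.21
Design effect: 1.4 × 2013.21 = 2818.49.
Round up → n = 2819 per group.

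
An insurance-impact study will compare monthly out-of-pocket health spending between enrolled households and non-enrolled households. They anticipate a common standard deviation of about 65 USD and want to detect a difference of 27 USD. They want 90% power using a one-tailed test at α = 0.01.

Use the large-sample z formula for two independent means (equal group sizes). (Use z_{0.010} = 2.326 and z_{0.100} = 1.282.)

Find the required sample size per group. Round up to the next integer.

n = 151 per group

n = (z_α + z_β)² · (σ₁² + σ₂²) / δ²
  = (2.326 + 1.282)² · (2·65² = 8450) / 27²
  = 13.0177 · 8450 / 729
  = 150.89
Round up → n = 151 per group.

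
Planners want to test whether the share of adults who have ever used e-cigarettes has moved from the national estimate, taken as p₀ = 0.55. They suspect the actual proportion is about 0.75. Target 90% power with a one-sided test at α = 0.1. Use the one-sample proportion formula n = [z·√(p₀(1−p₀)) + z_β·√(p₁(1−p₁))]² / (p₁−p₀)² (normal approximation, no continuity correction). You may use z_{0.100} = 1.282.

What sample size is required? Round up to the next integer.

n = 36

n = [z_α·√(p₀q₀) + z_β·√(p₁q₁)]² / (p₁ − p₀)²
  = [1.282·√(0.55·0.45) + 1.282·√(0.75·0.25)]² / (0.20)²
  = [1.282·0.4975 + 1.282·0.4330]² / 0.0400
  = [1.1929]² / 0.0400
  = 35.58
Round up → n = 36.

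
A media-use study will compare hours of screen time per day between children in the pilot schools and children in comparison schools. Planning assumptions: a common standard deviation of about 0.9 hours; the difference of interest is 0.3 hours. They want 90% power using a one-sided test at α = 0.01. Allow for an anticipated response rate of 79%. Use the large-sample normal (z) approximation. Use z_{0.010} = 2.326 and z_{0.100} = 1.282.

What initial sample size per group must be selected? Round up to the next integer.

n = (z_α + z_β)² · (σ₁² + σ₂²) / δ²
  = (2.326 + 1.282)² · (2·0.9² = 1.62) / 0.3²
  = 13.0177 · 1.62 / 0.09
  = 234.32
Adjust for 79% response: 234.32 / 0.79 = 296.61.
Round up → n = 297 per group.

n = 297 per group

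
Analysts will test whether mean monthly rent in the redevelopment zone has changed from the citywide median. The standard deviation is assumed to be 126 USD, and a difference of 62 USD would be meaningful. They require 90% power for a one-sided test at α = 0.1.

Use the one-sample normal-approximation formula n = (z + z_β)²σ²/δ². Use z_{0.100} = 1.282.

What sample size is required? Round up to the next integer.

n = 28

n = (z_α + z_β)² · σ² / δ²
  = (1.282 + 1.282)² · 126² / 62²
  = 6.5741 · 15876 / 3844
  = 27.15
Round up → n = 28.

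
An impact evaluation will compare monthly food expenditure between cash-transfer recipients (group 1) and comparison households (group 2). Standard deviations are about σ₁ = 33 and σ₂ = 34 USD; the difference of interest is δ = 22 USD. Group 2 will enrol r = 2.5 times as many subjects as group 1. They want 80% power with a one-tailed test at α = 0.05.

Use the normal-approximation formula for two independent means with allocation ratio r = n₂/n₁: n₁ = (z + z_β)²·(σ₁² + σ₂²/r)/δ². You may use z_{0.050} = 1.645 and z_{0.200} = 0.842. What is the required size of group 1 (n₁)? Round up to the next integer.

n₁ = 20

n₁ = (z_α + z_β)² · (σ₁² + σ₂²/r) / δ²
   = (1.645 + 0.842)² · (33² + 34²/2.5) / 22²
   = 6.1852 · (1089 + 462.4) / 484
   = 6.1852 · 1551.4 / 484
   = 19.83
Round up → n₁ = 20; n₂ = r·n₁ = 2.5 × 20 = 50.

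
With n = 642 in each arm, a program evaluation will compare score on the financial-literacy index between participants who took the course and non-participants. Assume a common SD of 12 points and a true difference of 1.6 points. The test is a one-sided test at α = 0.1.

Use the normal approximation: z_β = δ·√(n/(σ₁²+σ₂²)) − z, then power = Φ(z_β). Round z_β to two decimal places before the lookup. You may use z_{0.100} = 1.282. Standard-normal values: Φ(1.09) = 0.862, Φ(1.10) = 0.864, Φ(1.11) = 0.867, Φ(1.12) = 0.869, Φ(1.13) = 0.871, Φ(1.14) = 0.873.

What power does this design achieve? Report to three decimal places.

z_β = δ·√(n/(σ₁²+σ₂²)) − z_α
    = 1.6 · √(642/288) − 1.282
    = 1.6 · 1.49304 − 1.282
    = 2.3889 − 1.282 = 1.1069 → 1.11
Power = Φ(1.11) = 0.867.

Power ≈ 0.867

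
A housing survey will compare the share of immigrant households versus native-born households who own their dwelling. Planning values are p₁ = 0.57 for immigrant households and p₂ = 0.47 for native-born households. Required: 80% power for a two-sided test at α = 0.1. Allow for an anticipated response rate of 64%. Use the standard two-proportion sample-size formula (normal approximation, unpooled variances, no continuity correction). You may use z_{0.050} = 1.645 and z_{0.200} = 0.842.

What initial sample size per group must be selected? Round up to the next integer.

n = (z_{α/2} + z_β)² · [p₁(1−p₁) + p₂(1−p₂)] / (p₁ − p₂)²
  = (1.645 + 0.842)² · (0.57·0.43 + 0.47·0.53) / (0.10)²
  = (2.487)² · (0.2451 + 0.2491) / 0.0100
  = 6.1852 · 0.4942 / 0.0100
  = 305.67
Adjust for 64% response: 305.67 / 0.64 = 477.61.
Round up → n = 478 per group.

n = 478 per group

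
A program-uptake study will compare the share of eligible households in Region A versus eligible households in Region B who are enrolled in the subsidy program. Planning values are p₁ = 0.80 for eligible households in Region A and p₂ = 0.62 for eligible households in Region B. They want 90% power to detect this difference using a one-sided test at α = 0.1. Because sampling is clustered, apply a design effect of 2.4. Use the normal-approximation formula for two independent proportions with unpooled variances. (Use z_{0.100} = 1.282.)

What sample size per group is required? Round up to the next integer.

n = (z_α + z_β)² · [p₁(1−p₁) + p₂(1−p₂)] / (p₁ − p₂)²
  = (1.282 + 1.282)² · (0.80·0.20 + 0.62·0.38) / (0.18)²
  = (2.564)² · (0.1600 + 0.2356) / 0.0324
  = 6.5741 · 0.3956 / 0.0324
  = 80.27
Design effect: 2.4 × 80.27 = 192.65.
Round up → n = 193 per group.

n = 193 per group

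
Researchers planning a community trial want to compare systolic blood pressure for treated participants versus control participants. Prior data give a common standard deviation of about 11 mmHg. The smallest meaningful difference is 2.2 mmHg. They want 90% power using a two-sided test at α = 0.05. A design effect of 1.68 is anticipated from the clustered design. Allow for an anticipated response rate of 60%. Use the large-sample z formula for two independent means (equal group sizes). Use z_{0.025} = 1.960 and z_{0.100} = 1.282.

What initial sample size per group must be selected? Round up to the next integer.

n = (z_{α/2} + z_β)² · (σ₁² + σ₂²) / δ²
  = (1.960 + 1.282)² · (2·11² = 242) / 2.2²
  = 10.5106 · 242 / 4.84
  = 525.53
Design effect: 1.68 × 525.53 = 882.89.
Adjust for 60% response: 882.89 / 0.60 = 1471.48.
Round up → n = 1472 per group.

n = 1472 per group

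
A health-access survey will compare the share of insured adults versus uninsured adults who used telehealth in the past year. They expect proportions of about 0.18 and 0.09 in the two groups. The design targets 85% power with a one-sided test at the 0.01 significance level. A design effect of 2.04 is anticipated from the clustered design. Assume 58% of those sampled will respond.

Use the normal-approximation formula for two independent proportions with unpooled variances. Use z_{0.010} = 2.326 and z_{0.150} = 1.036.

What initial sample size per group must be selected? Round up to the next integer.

n = (z_α + z_β)² · [p₁(1−p₁) + p₂(1−p₂)] / (p₁ − p₂)²
  = (2.326 + 1.036)² · (0.18·0.82 + 0.09·0.91) / (0.09)²
  = (3.362)² · (0.1476 + 0.0819) / 0.0081
  = 11.3030 · 0.2295 / 0.0081
  = 320.25
Design effect: 2.04 × 320.25 = 653.32.
Adjust for 58% response: 653.32 / 0.58 = 1126.41.
Round up → n = 1127 per group.

n = 1127 per group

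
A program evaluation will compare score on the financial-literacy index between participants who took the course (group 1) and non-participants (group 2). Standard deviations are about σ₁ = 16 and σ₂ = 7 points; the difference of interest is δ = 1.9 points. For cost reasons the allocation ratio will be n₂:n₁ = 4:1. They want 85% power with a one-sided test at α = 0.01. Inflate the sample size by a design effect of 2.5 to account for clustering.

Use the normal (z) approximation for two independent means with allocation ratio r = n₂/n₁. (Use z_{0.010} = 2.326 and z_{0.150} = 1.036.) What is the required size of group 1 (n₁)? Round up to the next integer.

n₁ = 2100

n₁ = (z_α + z_β)² · (σ₁² + σ₂²/r) / δ²
   = (2.326 + 1.036)² · (16² + 7²/4) / 1.9²
   = 11.3030 · (256 + 12.25) / 3.61
   = 11.3030 · 268.25 / 3.61
   = 839.90
Design effect: 2.5 × 839.90 = 2099.75.
Round up → n₁ = 2100; n₂ = r·n₁ = 4 × 2100 = 8400.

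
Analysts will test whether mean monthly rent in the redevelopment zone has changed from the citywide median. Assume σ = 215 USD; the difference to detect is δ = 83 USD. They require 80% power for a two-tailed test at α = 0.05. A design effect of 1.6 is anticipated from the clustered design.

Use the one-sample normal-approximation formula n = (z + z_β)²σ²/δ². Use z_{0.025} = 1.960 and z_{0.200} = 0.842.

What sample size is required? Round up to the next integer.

n = (z_{α/2} + z_β)² · σ² / δ²
  = (1.960 + 0.842)² · 215² / 83²
  = 7.8512 · 46225 / 6889
  = 52.68
Design effect: 1.6 × 52.68 = 84.29.
Round up → n = 85.

n = 85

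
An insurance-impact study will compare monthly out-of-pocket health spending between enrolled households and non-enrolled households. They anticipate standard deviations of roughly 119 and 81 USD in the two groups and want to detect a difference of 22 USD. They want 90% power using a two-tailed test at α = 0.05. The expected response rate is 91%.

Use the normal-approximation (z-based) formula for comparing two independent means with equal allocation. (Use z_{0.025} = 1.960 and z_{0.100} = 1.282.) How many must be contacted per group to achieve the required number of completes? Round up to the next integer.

n = (z_{α/2} + z_β)² · (σ₁² + σ₂²) / δ²
  = (1.960 + 1.282)² · (119² + 81² = 20722) / 22²
  = 10.5106 · 20722 / 484
  = 450.00
Adjust for 91% response: 450.00 / 0.91 = 494.51.
Round up → n = 495 per group.

n = 495 per group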